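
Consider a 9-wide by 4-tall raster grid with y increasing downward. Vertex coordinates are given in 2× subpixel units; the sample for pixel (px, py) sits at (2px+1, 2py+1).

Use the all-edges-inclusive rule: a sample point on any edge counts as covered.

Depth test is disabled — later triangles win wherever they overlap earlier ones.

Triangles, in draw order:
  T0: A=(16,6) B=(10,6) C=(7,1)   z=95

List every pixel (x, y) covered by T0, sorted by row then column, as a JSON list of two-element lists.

T0:
  2·area = 30
  edge (16, 6)→(10, 6): d=(-6,0) inclusive
  edge (10, 6)→(7, 1): d=(-3,-5) inclusive
  edge (7, 1)→(16, 6): d=(9,5) inclusive
    (3,0)@(7, 1): e=[30,0,0] → █  [on edge]
    (4,0)@(9, 1): e=[30,10,-10] → ·
    (3,1)@(7, 3): e=[18,-6,18] → ·
    (4,1)@(9, 3): e=[18,4,8] → █
    (5,1)@(11, 3): e=[18,14,-2] → ·
    (4,2)@(9, 5): e=[6,-2,26] → ·
    (5,2)@(11, 5): e=[6,8,16] → █
    (6,2)@(13, 5): e=[6,18,6] → █
    (7,2)@(15, 5): e=[6,28,-4] → ·
    (5,3)@(11, 7): e=[-6,2,34] → ·
    (6,3)@(13, 7): e=[-6,12,24] → ·
  covered (4 px):
    · · · █ · · · · ·
    · · · · █ · · · ·
    · · · · · █ █ · ·
    · · · · · · · · ·

Final: [[3,0],[4,1],[5,2],[6,2]]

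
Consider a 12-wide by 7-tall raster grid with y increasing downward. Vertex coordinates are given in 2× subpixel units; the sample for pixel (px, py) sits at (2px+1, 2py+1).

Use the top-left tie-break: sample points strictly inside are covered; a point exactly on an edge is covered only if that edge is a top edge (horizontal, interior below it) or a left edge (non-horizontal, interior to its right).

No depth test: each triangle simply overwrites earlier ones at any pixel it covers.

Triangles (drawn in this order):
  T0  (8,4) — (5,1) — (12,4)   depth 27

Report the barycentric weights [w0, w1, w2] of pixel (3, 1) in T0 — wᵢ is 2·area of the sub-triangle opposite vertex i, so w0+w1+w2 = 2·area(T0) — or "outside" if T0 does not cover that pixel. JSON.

T0:
  2·area = 12
  edge (8, 4)→(5, 1): d=(-3,-3) top-left  bias=+0
  edge (5, 1)→(12, 4): d=(7,3) right/bottom  bias=-1
  edge (12, 4)→(8, 4): d=(-4,0) right/bottom  bias=-1
    (2,0)@(5, 1): e=[0,0,12] → ·  [on edge]
    (3,1)@(7, 3): e=[0,8,4] → #  [on edge]
    (4,1)@(9, 3): e=[6,2,4] → #
    (5,1)@(11, 3): e=[12,-4,4] → ·
    (3,2)@(7, 5): e=[-6,22,-4] → ·
    (4,2)@(9, 5): e=[0,16,-4] → ·  [on edge]
    (5,3)@(11, 7): e=[0,24,-12] → ·  [on edge]
    (9,3)@(19, 7): e=[24,0,-12] → ·  [on edge]
    (6,4)@(13, 9): e=[0,32,-20] → ·  [on edge]
    (7,5)@(15, 11): e=[0,40,-28] → ·  [on edge]
    (8,6)@(17, 13): e=[0,48,-36] → ·  [on edge]
  covered (2 px):
    · · · · · · · · · · · ·
    · · · # # · · · · · · ·
    · · · · · · · · · · · ·
    · · · · · · · · · · · ·
    · · · · · · · · · · · ·
    · · · · · · · · · · · ·
    · · · · · · · · · · · ·

Result: [8,4,0]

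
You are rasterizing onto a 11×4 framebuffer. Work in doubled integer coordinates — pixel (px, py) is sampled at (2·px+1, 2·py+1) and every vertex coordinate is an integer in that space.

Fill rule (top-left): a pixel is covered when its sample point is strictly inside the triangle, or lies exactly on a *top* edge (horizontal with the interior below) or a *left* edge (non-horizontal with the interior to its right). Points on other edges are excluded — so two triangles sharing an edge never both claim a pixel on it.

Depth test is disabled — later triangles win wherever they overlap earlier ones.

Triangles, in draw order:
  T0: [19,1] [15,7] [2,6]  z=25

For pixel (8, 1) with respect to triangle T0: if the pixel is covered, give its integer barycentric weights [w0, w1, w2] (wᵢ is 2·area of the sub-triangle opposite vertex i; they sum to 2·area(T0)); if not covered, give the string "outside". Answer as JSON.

T0:
  2·area = 82
  edge (19, 1)→(15, 7): d=(-4,6) right/bottom  bias=-1
  edge (15, 7)→(2, 6): d=(-13,-1) top-left  bias=+0
  edge (2, 6)→(19, 1): d=(17,-5) top-left  bias=+0
    (9,0)@(19, 1): e=[0,82,0] → ·  [on edge]
    (6,1)@(13, 3): e=[28,50,4] → #
    (7,1)@(15, 3): e=[16,52,14] → #
    (8,1)@(17, 3): e=[4,54,24] → #
    (9,1)@(19, 3): e=[-8,56,34] → ·
    (3,2)@(7, 5): e=[56,18,8] → #
    (4,2)@(9, 5): e=[44,20,18] → #
    (5,2)@(11, 5): e=[32,22,28] → #
    (8,2)@(17, 5): e=[-4,28,58] → ·
    (3,3)@(7, 7): e=[48,-8,42] → ·
    (4,3)@(9, 7): e=[36,-6,52] → ·
    (5,3)@(11, 7): e=[24,-4,62] → ·
    (7,3)@(15, 7): e=[0,0,82] → ·  [on edge]
  covered (8 px):
    · · · · · · · · · · ·
    · · · · · · # # # · ·
    · · · # # # # # · · ·
    · · · · · · · · · · ·

Final: [54,24,4]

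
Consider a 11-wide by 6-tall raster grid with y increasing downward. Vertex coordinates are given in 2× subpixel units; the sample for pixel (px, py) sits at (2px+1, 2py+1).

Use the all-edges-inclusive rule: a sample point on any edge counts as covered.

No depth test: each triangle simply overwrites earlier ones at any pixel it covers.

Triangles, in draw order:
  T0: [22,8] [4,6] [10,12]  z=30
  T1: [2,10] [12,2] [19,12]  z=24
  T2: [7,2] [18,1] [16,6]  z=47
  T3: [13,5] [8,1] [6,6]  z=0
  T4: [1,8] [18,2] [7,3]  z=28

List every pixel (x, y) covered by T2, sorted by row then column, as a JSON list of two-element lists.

T0:
  2·area = 96  (B↔C swapped to make it positive)
  edge (22, 8)→(10, 12): d=(-12,4) inclusive
  edge (10, 12)→(4, 6): d=(-6,-6) inclusive
  edge (4, 6)→(22, 8): d=(18,2) inclusive
    (0,1)@(1, 3): e=[144,0,-48] → ·  [on edge]
    (1,2)@(3, 5): e=[112,0,-16] → ·  [on edge]
    (2,3)@(5, 7): e=[80,0,16] → █  [on edge]
    (3,3)@(7, 7): e=[72,12,12] → █
    (4,3)@(9, 7): e=[64,24,8] → █
    (5,3)@(11, 7): e=[56,36,4] → █
    (6,3)@(13, 7): e=[48,48,0] → █  [on edge]
    (7,3)@(15, 7): e=[40,60,-4] → ·
    (2,4)@(5, 9): e=[56,-12,52] → ·
    (3,4)@(7, 9): e=[48,0,48] → █  [on edge]
    (7,4)@(15, 9): e=[16,48,32] → █
    (8,4)@(17, 9): e=[8,60,28] → █
    (9,4)@(19, 9): e=[0,72,24] → █  [on edge]
    (4,5)@(9, 11): e=[16,0,80] → █  [on edge]
    (6,5)@(13, 11): e=[0,24,72] → █  [on edge]
  covered (15 px):
    · · · · · · · · · · ·
    · · · · · · · · · · ·
    · · · · · · · · · · ·
    · · █ █ █ █ █ · · · ·
    · · · █ █ █ █ █ █ █ ·
    · · · · █ █ █ · · · ·
T1:
  2·area = 156
  edge (2, 10)→(12, 2): d=(10,-8) inclusive
  edge (12, 2)→(19, 12): d=(7,10) inclusive
  edge (19, 12)→(2, 10): d=(-17,-2) inclusive
    (5,1)@(11, 3): e=[2,17,137] → █
    (6,1)@(13, 3): e=[18,-3,141] → ·
    (4,2)@(9, 5): e=[6,51,99] → █
    (6,2)@(13, 5): e=[38,11,107] → █
    (7,2)@(15, 5): e=[54,-9,111] → ·
    (3,3)@(7, 7): e=[10,85,61] → █
    (7,3)@(15, 7): e=[74,5,77] → █
    (8,3)@(17, 7): e=[90,-15,81] → ·
    (2,4)@(5, 9): e=[14,119,23] → █
    (8,4)@(17, 9): e=[110,-1,47] → ·
    (2,5)@(5, 11): e=[34,133,-11] → ·
    (3,5)@(7, 11): e=[50,113,-7] → ·
  covered (19 px):
    · · · · · · · · · · ·
    · · · · · █ · · · · ·
    · · · · █ █ █ · · · ·
    · · · █ █ █ █ █ · · ·
    · · █ █ █ █ █ █ · · ·
    · · · · · █ █ █ █ · ·
T2:
  2·area = 53
  edge (7, 2)→(18, 1): d=(11,-1) inclusive
  edge (18, 1)→(16, 6): d=(-2,5) inclusive
  edge (16, 6)→(7, 2): d=(-9,-4) inclusive
    (5,1)@(11, 3): e=[15,31,7] → █
    (6,1)@(13, 3): e=[17,21,15] → █
    (7,1)@(15, 3): e=[19,11,23] → █
    (8,1)@(17, 3): e=[21,1,31] → █
    (9,1)@(19, 3): e=[23,-9,39] → ·
    (5,2)@(11, 5): e=[37,27,-11] → ·
    (6,2)@(13, 5): e=[39,17,-3] → ·
    (7,2)@(15, 5): e=[41,7,5] → █
    (8,2)@(17, 5): e=[43,-3,13] → ·
    (7,3)@(15, 7): e=[63,3,-13] → ·
  covered (5 px):
    · · · · · · · · · · ·
    · · · · · █ █ █ █ · ·
    · · · · · · · █ · · ·
    · · · · · · · · · · ·
    · · · · · · · · · · ·
    · · · · · · · · · · ·
T3:
  2·area = 33  (B↔C swapped to make it positive)
  edge (13, 5)→(6, 6): d=(-7,1) inclusive
  edge (6, 6)→(8, 1): d=(2,-5) inclusive
  edge (8, 1)→(13, 5): d=(5,4) inclusive
    (4,1)@(9, 3): e=[18,9,6] → █
    (5,1)@(11, 3): e=[16,19,-2] → ·
    (3,2)@(7, 5): e=[6,3,24] → █
    (5,2)@(11, 5): e=[2,23,8] → █
    (6,2)@(13, 5): e=[0,33,0] → █  [on edge]
    (7,2)@(15, 5): e=[-2,43,-8] → ·
    (3,3)@(7, 7): e=[-8,7,34] → ·
    (4,3)@(9, 7): e=[-10,17,26] → ·
    (5,3)@(11, 7): e=[-12,27,18] → ·
    (6,3)@(13, 7): e=[-14,37,10] → ·
  covered (5 px):
    · · · · · · · · · · ·
    · · · · █ · · · · · ·
    · · · █ █ █ █ · · · ·
    · · · · · · · · · · ·
    · · · · · · · · · · ·
    · · · · · · · · · · ·
T4:
  2·area = 49  (B↔C swapped to make it positive)
  edge (1, 8)→(7, 3): d=(6,-5) inclusive
  edge (7, 3)→(18, 2): d=(11,-1) inclusive
  edge (18, 2)→(1, 8): d=(-17,6) inclusive
    (3,1)@(7, 3): e=[0,0,49] → █  [on edge]
    (4,1)@(9, 3): e=[10,2,37] → █
    (5,1)@(11, 3): e=[20,4,25] → █
    (6,1)@(13, 3): e=[30,6,13] → █
    (7,1)@(15, 3): e=[40,8,1] → █
    (8,1)@(17, 3): e=[50,10,-11] → ·
    (2,2)@(5, 5): e=[2,20,27] → █
    (5,2)@(11, 5): e=[32,26,-9] → ·
    (6,2)@(13, 5): e=[42,28,-21] → ·
    (7,2)@(15, 5): e=[52,30,-33] → ·
    (1,3)@(3, 7): e=[4,40,5] → █
    (2,3)@(5, 7): e=[14,42,-7] → ·
  covered (9 px):
    · · · · · · · · · · ·
    · · · █ █ █ █ █ · · ·
    · · █ █ █ · · · · · ·
    · █ · · · · · · · · ·
    · · · · · · · · · · ·
    · · · · · · · · · · ·

Result: [[5,1],[6,1],[7,1],[8,1],[7,2]]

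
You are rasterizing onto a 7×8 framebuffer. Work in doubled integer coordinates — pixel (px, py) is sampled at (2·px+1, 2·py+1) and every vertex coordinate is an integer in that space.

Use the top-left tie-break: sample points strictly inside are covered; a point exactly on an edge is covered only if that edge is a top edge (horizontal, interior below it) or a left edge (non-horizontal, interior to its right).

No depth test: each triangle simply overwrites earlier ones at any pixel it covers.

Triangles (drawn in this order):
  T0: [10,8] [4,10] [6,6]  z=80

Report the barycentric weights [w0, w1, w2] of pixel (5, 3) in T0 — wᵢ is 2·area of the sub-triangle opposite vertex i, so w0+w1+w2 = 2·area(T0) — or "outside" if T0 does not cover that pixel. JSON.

T0:
  2·area = 20
  edge (10, 8)→(4, 10): d=(-6,2) right/bottom  bias=-1
  edge (4, 10)→(6, 6): d=(2,-4) top-left  bias=+0
  edge (6, 6)→(10, 8): d=(4,2) right/bottom  bias=-1
    (3,3)@(7, 7): e=[12,6,2] → X
    (4,3)@(9, 7): e=[8,14,-2] → .
    (6,3)@(13, 7): e=[0,30,-10] → .  [on edge]
    (2,4)@(5, 9): e=[4,2,14] → X
    (3,4)@(7, 9): e=[0,10,10] → .  [on edge]
    (0,5)@(1, 11): e=[0,-10,30] → .  [on edge]
    (2,5)@(5, 11): e=[-8,6,22] → .
  covered (2 px):
    . . . . . . .
    . . . . . . .
    . . . . . . .
    . . . X . . .
    . . X . . . .
    . . . . . . .
    . . . . . . .
    . . . . . . .

Answer: "outside"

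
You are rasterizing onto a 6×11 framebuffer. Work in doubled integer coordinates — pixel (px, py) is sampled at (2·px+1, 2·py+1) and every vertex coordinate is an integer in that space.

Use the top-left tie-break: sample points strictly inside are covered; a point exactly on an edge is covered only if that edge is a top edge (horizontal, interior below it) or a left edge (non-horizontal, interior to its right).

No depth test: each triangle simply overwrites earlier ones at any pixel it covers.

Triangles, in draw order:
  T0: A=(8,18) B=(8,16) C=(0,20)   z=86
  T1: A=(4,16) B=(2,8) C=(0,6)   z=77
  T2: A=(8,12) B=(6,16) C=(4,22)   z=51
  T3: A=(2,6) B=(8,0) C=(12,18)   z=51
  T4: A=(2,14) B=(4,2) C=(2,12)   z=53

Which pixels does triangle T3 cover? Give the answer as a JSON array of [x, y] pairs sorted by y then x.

T0:
  2·area = 16  (B↔C swapped to make it positive)
  edge (8, 18)→(0, 20): d=(-8,2) right/bottom  bias=-1
  edge (0, 20)→(8, 16): d=(8,-4) top-left  bias=+0
  edge (8, 16)→(8, 18): d=(0,2) right/bottom  bias=-1
    (3,8)@(7, 17): e=[10,4,2] → █
    (4,8)@(9, 17): e=[6,12,-2] → ·
    (1,9)@(3, 19): e=[2,4,10] → █
    (2,9)@(5, 19): e=[-2,12,6] → ·
    (3,9)@(7, 19): e=[-6,20,2] → ·
    (1,10)@(3, 21): e=[-14,20,10] → ·
  covered (2 px):
    · · · · · ·
    · · · · · ·
    · · · · · ·
    · · · · · ·
    · · · · · ·
    · · · · · ·
    · · · · · ·
    · · · · · ·
    · · · █ · ·
    · █ · · · ·
    · · · · · ·
T1:
  2·area = 12  (B↔C swapped to make it positive)
  edge (4, 16)→(0, 6): d=(-4,-10) top-left  bias=+0
  edge (0, 6)→(2, 8): d=(2,2) right/bottom  bias=-1
  edge (2, 8)→(4, 16): d=(2,8) right/bottom  bias=-1
    (0,3)@(1, 7): e=[6,0,6] → ·  [on edge]
    (1,4)@(3, 9): e=[18,0,-6] → ·  [on edge]
    (2,5)@(5, 11): e=[30,0,-18] → ·  [on edge]
    (1,6)@(3, 13): e=[2,8,2] → █
    (2,6)@(5, 13): e=[22,4,-14] → ·
    (3,6)@(7, 13): e=[42,0,-30] → ·  [on edge]
    (1,7)@(3, 15): e=[-6,12,6] → ·
    (4,7)@(9, 15): e=[54,0,-42] → ·  [on edge]
    (5,8)@(11, 17): e=[66,0,-54] → ·  [on edge]
  covered (1 px):
    · · · · · ·
    · · · · · ·
    · · · · · ·
    · · · · · ·
    · · · · · ·
    · · · · · ·
    · █ · · · ·
    · · · · · ·
    · · · · · ·
    · · · · · ·
    · · · · · ·
T2:
  2·area = 4  (B↔C swapped to make it positive)
  edge (8, 12)→(4, 22): d=(-4,10) right/bottom  bias=-1
  edge (4, 22)→(6, 16): d=(2,-6) top-left  bias=+0
  edge (6, 16)→(8, 12): d=(2,-4) top-left  bias=+0
    (5,0)@(11, 1): e=[14,0,-10] → ·  [on edge]
    (4,3)@(9, 7): e=[10,0,-6] → ·  [on edge]
    (3,6)@(7, 13): e=[6,0,-2] → ·  [on edge]
    (2,9)@(5, 19): e=[2,0,2] → █  [on edge]
    (3,9)@(7, 19): e=[-18,12,10] → ·
    (2,10)@(5, 21): e=[-6,4,6] → ·
  covered (1 px):
    · · · · · ·
    · · · · · ·
    · · · · · ·
    · · · · · ·
    · · · · · ·
    · · · · · ·
    · · · · · ·
    · · · · · ·
    · · · · · ·
    · · █ · · ·
    · · · · · ·
T3:
  2·area = 132
  edge (2, 6)→(8, 0): d=(6,-6) top-left  bias=+0
  edge (8, 0)→(12, 18): d=(4,18) right/bottom  bias=-1
  edge (12, 18)→(2, 6): d=(-10,-12) top-left  bias=+0
    (3,0)@(7, 1): e=[0,22,110] → █  [on edge]
    (4,0)@(9, 1): e=[12,-14,134] → ·
    (2,1)@(5, 3): e=[0,66,66] → █  [on edge]
    (4,1)@(9, 3): e=[24,-6,114] → ·
    (1,2)@(3, 5): e=[0,110,22] → █  [on edge]
    (4,2)@(9, 5): e=[36,2,94] → █
    (5,2)@(11, 5): e=[48,-34,118] → ·
    (0,3)@(1, 7): e=[0,154,-22] → ·  [on edge]
    (1,3)@(3, 7): e=[12,118,2] → █
    (5,3)@(11, 7): e=[60,-26,98] → ·
    (1,4)@(3, 9): e=[24,126,-18] → ·
    (2,4)@(5, 9): e=[36,90,6] → █
  covered (18 px):
    · · · █ · ·
    · · █ █ · ·
    · █ █ █ █ ·
    · █ █ █ █ ·
    · · █ █ █ ·
    · · · █ █ ·
    · · · · █ ·
    · · · · · █
    · · · · · ·
    · · · · · ·
    · · · · · ·
T4:
  2·area = 4  (B↔C swapped to make it positive)
  edge (2, 14)→(2, 12): d=(0,-2) top-left  bias=+0
  edge (2, 12)→(4, 2): d=(2,-10) top-left  bias=+0
  edge (4, 2)→(2, 14): d=(-2,12) right/bottom  bias=-1
    (1,3)@(3, 7): e=[2,0,2] → █  [on edge]
    (2,3)@(5, 7): e=[6,20,-22] → ·
    (1,4)@(3, 9): e=[2,4,-2] → ·
    (0,8)@(1, 17): e=[-2,0,6] → ·  [on edge]
  covered (1 px):
    · · · · · ·
    · · · · · ·
    · · · · · ·
    · █ · · · ·
    · · · · · ·
    · · · · · ·
    · · · · · ·
    · · · · · ·
    · · · · · ·
    · · · · · ·
    · · · · · ·

Result: [[3,0],[2,1],[3,1],[1,2],[2,2],[3,2],[4,2],[1,3],[2,3],[3,3],[4,3],[2,4],[3,4],[4,4],[3,5],[4,5],[4,6],[5,7]]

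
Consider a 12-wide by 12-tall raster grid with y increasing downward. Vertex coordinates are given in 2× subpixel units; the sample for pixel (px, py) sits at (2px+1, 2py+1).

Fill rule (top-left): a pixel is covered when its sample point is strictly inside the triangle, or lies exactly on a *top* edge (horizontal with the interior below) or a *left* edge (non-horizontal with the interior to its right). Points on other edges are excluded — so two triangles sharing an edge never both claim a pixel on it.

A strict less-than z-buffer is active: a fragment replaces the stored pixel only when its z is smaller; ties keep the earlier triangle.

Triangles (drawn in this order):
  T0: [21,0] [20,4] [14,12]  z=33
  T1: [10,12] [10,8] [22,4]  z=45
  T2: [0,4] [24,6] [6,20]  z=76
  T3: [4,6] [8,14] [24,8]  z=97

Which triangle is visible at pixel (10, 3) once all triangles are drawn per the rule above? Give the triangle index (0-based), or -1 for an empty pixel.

T0:
  2·area = 16
  edge (21, 0)→(20, 4): d=(-1,4) right/bottom  bias=-1
  edge (20, 4)→(14, 12): d=(-6,8) right/bottom  bias=-1
  edge (14, 12)→(21, 0): d=(7,-12) top-left  bias=+0
    (9,2)@(19, 5): e=[3,2,11] → █
    (10,2)@(21, 5): e=[-5,-14,35] → ·
    (8,3)@(17, 7): e=[9,6,1] → █
    (9,3)@(19, 7): e=[1,-10,25] → ·
    (8,4)@(17, 9): e=[7,-6,15] → ·
  covered (2 px):
    · · · · · · · · · · · ·
    · · · · · · · · · · · ·
    · · · · · · · · · █ · ·
    · · · · · · · · █ · · ·
    · · · · · · · · · · · ·
    · · · · · · · · · · · ·
    · · · · · · · · · · · ·
    · · · · · · · · · · · ·
    · · · · · · · · · · · ·
    · · · · · · · · · · · ·
    · · · · · · · · · · · ·
    · · · · · · · · · · · ·
T1:
  2·area = 48
  edge (10, 12)→(10, 8): d=(0,-4) top-left  bias=+0
  edge (10, 8)→(22, 4): d=(12,-4) top-left  bias=+0
  edge (22, 4)→(10, 12): d=(-12,8) right/bottom  bias=-1
    (9,2)@(19, 5): e=[36,0,12] → █  [on edge]
    (10,2)@(21, 5): e=[44,8,-4] → ·
    (6,3)@(13, 7): e=[12,0,36] → █  [on edge]
    (7,3)@(15, 7): e=[20,8,20] → █
    (8,3)@(17, 7): e=[28,16,4] → █
    (9,3)@(19, 7): e=[36,24,-12] → ·
    (3,4)@(7, 9): e=[-12,0,60] → ·  [on edge]
    (5,4)@(11, 9): e=[4,16,28] → █
    (7,4)@(15, 9): e=[20,32,-4] → ·
    (8,4)@(17, 9): e=[28,40,-20] → ·
    (0,5)@(1, 11): e=[-36,0,84] → ·  [on edge]
    (5,5)@(11, 11): e=[4,40,4] → █
  covered (7 px):
    · · · · · · · · · · · ·
    · · · · · · · · · · · ·
    · · · · · · · · · █ · ·
    · · · · · · █ █ █ · · ·
    · · · · · █ █ · · · · ·
    · · · · · █ · · · · · ·
    · · · · · · · · · · · ·
    · · · · · · · · · · · ·
    · · · · · · · · · · · ·
    · · · · · · · · · · · ·
    · · · · · · · · · · · ·
    · · · · · · · · · · · ·
T2:
  2·area = 372
  edge (0, 4)→(24, 6): d=(24,2) right/bottom  bias=-1
  edge (24, 6)→(6, 20): d=(-18,14) right/bottom  bias=-1
  edge (6, 20)→(0, 4): d=(-6,-16) top-left  bias=+0
    (0,2)@(1, 5): e=[22,340,10] → █
    (1,2)@(3, 5): e=[18,312,42] → █
    (2,2)@(5, 5): e=[14,284,74] → █
    (3,2)@(7, 5): e=[10,256,106] → █
    (4,2)@(9, 5): e=[6,228,138] → █
    (5,2)@(11, 5): e=[2,200,170] → █
    (6,2)@(13, 5): e=[-2,172,202] → ·
    (0,3)@(1, 7): e=[70,304,-2] → ·
    (1,3)@(3, 7): e=[66,276,30] → █
    (6,3)@(13, 7): e=[46,136,190] → █
    (7,3)@(15, 7): e=[42,108,222] → █
    (8,3)@(17, 7): e=[38,80,254] → █
    (7,6)@(15, 13): e=[186,0,186] → ·  [on edge]
  covered (46 px):
    · · · · · · · · · · · ·
    · · · · · · · · · · · ·
    █ █ █ █ █ █ · · · · · ·
    · █ █ █ █ █ █ █ █ █ █ ·
    · █ █ █ █ █ █ █ █ █ · ·
    · █ █ █ █ █ █ █ █ · · ·
    · · █ █ █ █ █ · · · · ·
    · · █ █ █ █ · · · · · ·
    · · █ █ █ · · · · · · ·
    · · · █ · · · · · · · ·
    · · · · · · · · · · · ·
    · · · · · · · · · · · ·
T3:
  2·area = 152  (B↔C swapped to make it positive)
  edge (4, 6)→(24, 8): d=(20,2) right/bottom  bias=-1
  edge (24, 8)→(8, 14): d=(-16,6) right/bottom  bias=-1
  edge (8, 14)→(4, 6): d=(-4,-8) top-left  bias=+0
    (2,3)@(5, 7): e=[18,130,4] → █
    (3,3)@(7, 7): e=[14,118,20] → █
    (4,3)@(9, 7): e=[10,106,36] → █
    (5,3)@(11, 7): e=[6,94,52] → █
    (6,3)@(13, 7): e=[2,82,68] → █
    (7,3)@(15, 7): e=[-2,70,84] → ·
    (2,4)@(5, 9): e=[58,98,-4] → ·
    (3,4)@(7, 9): e=[54,86,12] → █
    (7,4)@(15, 9): e=[38,38,76] → █
    (8,4)@(17, 9): e=[34,26,92] → █
    (9,4)@(19, 9): e=[30,14,108] → █
    (10,4)@(21, 9): e=[26,2,124] → █
  covered (19 px):
    · · · · · · · · · · · ·
    · · · · · · · · · · · ·
    · · · · · · · · · · · ·
    · · █ █ █ █ █ · · · · ·
    · · · █ █ █ █ █ █ █ █ ·
    · · · █ █ █ █ █ · · · ·
    · · · · █ · · · · · · ·
    · · · · · · · · · · · ·
    · · · · · · · · · · · ·
    · · · · · · · · · · · ·
    · · · · · · · · · · · ·
    · · · · · · · · · · · ·

Z-buffer (winner per pixel, '.' = empty):
  . . . . . . . . . . . .
  . . . . . . . . . . . .
  2 2 2 2 2 2 . . . 0 . .
  . 2 2 2 2 2 1 1 0 2 2 .
  . 2 2 2 2 1 1 2 2 2 3 .
  . 2 2 2 2 1 2 2 2 . . .
  . . 2 2 2 2 2 . . . . .
  . . 2 2 2 2 . . . . . .
  . . 2 2 2 . . . . . . .
  . . . 2 . . . . . . . .
  . . . . . . . . . . . .
  . . . . . . . . . . . .

Answer: 2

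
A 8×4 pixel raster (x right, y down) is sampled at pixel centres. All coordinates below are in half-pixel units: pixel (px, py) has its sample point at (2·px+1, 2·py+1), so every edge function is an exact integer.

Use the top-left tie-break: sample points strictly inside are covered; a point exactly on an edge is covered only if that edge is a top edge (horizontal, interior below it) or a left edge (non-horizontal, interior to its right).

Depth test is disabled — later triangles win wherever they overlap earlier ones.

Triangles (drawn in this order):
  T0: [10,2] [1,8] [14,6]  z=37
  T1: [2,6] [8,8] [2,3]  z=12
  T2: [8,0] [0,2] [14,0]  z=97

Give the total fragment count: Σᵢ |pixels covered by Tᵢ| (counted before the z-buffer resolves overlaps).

T0:
  2·area = 60  (B↔C swapped to make it positive)
  edge (10, 2)→(14, 6): d=(4,4) right/bottom  bias=-1
  edge (14, 6)→(1, 8): d=(-13,2) right/bottom  bias=-1
  edge (1, 8)→(10, 2): d=(9,-6) top-left  bias=+0
    (4,0)@(9, 1): e=[0,75,-15] → ·  [on edge]
    (4,1)@(9, 3): e=[8,49,3] → #
    (5,1)@(11, 3): e=[0,45,15] → ·  [on edge]
    (3,2)@(7, 5): e=[24,27,9] → #
    (5,2)@(11, 5): e=[8,19,33] → #
    (6,2)@(13, 5): e=[0,15,45] → ·  [on edge]
    (1,3)@(3, 7): e=[48,9,3] → #
    (2,3)@(5, 7): e=[40,5,15] → #
    (4,3)@(9, 7): e=[24,-3,39] → ·
    (5,3)@(11, 7): e=[16,-7,51] → ·
    (7,3)@(15, 7): e=[0,-15,75] → ·  [on edge]
  covered (7 px):
    · · · · · · · ·
    · · · · # · · ·
    · · · # # # · ·
    · # # # · · · ·
T1:
  2·area = 18  (B↔C swapped to make it positive)
  edge (2, 6)→(2, 3): d=(0,-3) top-left  bias=+0
  edge (2, 3)→(8, 8): d=(6,5) right/bottom  bias=-1
  edge (8, 8)→(2, 6): d=(-6,-2) top-left  bias=+0
    (1,2)@(3, 5): e=[3,7,8] → #
    (2,2)@(5, 5): e=[9,-3,12] → ·
    (1,3)@(3, 7): e=[3,19,-4] → ·
    (2,3)@(5, 7): e=[9,9,0] → #  [on edge]
    (3,3)@(7, 7): e=[15,-1,4] → ·
  covered (2 px):
    · · · · · · · ·
    · · · · · · · ·
    · # · · · · · ·
    · · # · · · · ·
T2:
  2·area = 12  (B↔C swapped to make it positive)
  edge (8, 0)→(14, 0): d=(6,0) top-left  bias=+0
  edge (14, 0)→(0, 2): d=(-14,2) right/bottom  bias=-1
  edge (0, 2)→(8, 0): d=(8,-2) top-left  bias=+0
    (2,0)@(5, 1): e=[6,4,2] → #
    (3,0)@(7, 1): e=[6,0,6] → ·  [on edge]
    (2,1)@(5, 3): e=[18,-24,18] → ·
  covered (1 px):
    · · # · · · · ·
    · · · · · · · ·
    · · · · · · · ·
    · · · · · · · ·

Final: 10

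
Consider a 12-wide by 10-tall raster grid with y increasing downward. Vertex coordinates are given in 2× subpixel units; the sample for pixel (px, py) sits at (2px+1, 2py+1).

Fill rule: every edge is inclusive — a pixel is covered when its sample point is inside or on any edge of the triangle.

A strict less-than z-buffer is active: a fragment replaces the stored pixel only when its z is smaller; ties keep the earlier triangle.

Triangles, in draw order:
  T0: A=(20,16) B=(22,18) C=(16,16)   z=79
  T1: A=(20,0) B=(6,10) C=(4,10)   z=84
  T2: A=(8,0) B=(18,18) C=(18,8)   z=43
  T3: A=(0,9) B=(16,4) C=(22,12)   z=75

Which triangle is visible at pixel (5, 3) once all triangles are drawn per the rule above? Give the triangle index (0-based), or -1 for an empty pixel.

T0:
  2·area = 8
  edge (20, 16)→(22, 18): d=(2,2) inclusive
  edge (22, 18)→(16, 16): d=(-6,-2) inclusive
  edge (16, 16)→(20, 16): d=(4,0) inclusive
    (2,0)@(5, 1): e=[0,68,-60] → .  [on edge]
    (3,1)@(7, 3): e=[0,60,-52] → .  [on edge]
    (4,2)@(9, 5): e=[0,52,-44] → .  [on edge]
    (5,3)@(11, 7): e=[0,44,-36] → .  [on edge]
    (6,4)@(13, 9): e=[0,36,-28] → .  [on edge]
    (0,5)@(1, 11): e=[28,0,-20] → .  [on edge]
    (7,5)@(15, 11): e=[0,28,-20] → .  [on edge]
    (3,6)@(7, 13): e=[20,0,-12] → .  [on edge]
    (8,6)@(17, 13): e=[0,20,-12] → .  [on edge]
    (6,7)@(13, 15): e=[12,0,-4] → .  [on edge]
    (9,7)@(19, 15): e=[0,12,-4] → .  [on edge]
    (9,8)@(19, 17): e=[4,0,4] → X  [on edge]
    (10,8)@(21, 17): e=[0,4,4] → X  [on edge]
    (11,9)@(23, 19): e=[0,-4,12] → .  [on edge]
  covered (2 px):
    . . . . . . . . . . . .
    . . . . . . . . . . . .
    . . . . . . . . . . . .
    . . . . . . . . . . . .
    . . . . . . . . . . . .
    . . . . . . . . . . . .
    . . . . . . . . . . . .
    . . . . . . . . . . . .
    . . . . . . . . . X X .
    . . . . . . . . . . . .
T1:
  2·area = 20
  edge (20, 0)→(6, 10): d=(-14,10) inclusive
  edge (6, 10)→(4, 10): d=(-2,0) inclusive
  edge (4, 10)→(20, 0): d=(16,-10) inclusive
    (6,2)@(13, 5): e=[0,10,10] → X  [on edge]
    (7,2)@(15, 5): e=[-20,10,30] → .
    (4,3)@(9, 7): e=[12,6,2] → X
    (5,3)@(11, 7): e=[-8,6,22] → .
    (6,3)@(13, 7): e=[-28,6,42] → .
    (3,4)@(7, 9): e=[4,2,14] → X
    (4,4)@(9, 9): e=[-16,2,34] → .
    (3,5)@(7, 11): e=[-24,-2,46] → .
  covered (3 px):
    . . . . . . . . . . . .
    . . . . . . . . . . . .
    . . . . . . X . . . . .
    . . . . X . . . . . . .
    . . . X . . . . . . . .
    . . . . . . . . . . . .
    . . . . . . . . . . . .
    . . . . . . . . . . . .
    . . . . . . . . . . . .
    . . . . . . . . . . . .
T2:
  2·area = 100  (B↔C swapped to make it positive)
  edge (8, 0)→(18, 8): d=(10,8) inclusive
  edge (18, 8)→(18, 18): d=(0,10) inclusive
  edge (18, 18)→(8, 0): d=(-10,-18) inclusive
    (4,0)@(9, 1): e=[2,90,8] → X
    (5,0)@(11, 1): e=[-14,70,44] → .
    (4,1)@(9, 3): e=[22,90,-12] → .
    (5,1)@(11, 3): e=[6,70,24] → X
    (6,1)@(13, 3): e=[-10,50,60] → .
    (5,2)@(11, 5): e=[26,70,4] → X
    (6,2)@(13, 5): e=[10,50,40] → X
    (7,2)@(15, 5): e=[-6,30,76] → .
    (5,3)@(11, 7): e=[46,70,-16] → .
    (6,3)@(13, 7): e=[30,50,20] → X
    (7,3)@(15, 7): e=[14,30,56] → X
    (8,3)@(17, 7): e=[-2,10,92] → .
    (6,4)@(13, 9): e=[50,50,0] → X  [on edge]
  covered (13 px):
    . . . . X . . . . . . .
    . . . . . X . . . . . .
    . . . . . X X . . . . .
    . . . . . . X X . . . .
    . . . . . . X X X . . .
    . . . . . . . X X . . .
    . . . . . . . . X . . .
    . . . . . . . . X . . .
    . . . . . . . . . . . .
    . . . . . . . . . . . .
T3:
  2·area = 158
  edge (0, 9)→(16, 4): d=(16,-5) inclusive
  edge (16, 4)→(22, 12): d=(6,8) inclusive
  edge (22, 12)→(0, 9): d=(-22,-3) inclusive
    (6,2)@(13, 5): e=[1,30,127] → X
    (7,2)@(15, 5): e=[11,14,133] → X
    (8,2)@(17, 5): e=[21,-2,139] → .
    (3,3)@(7, 7): e=[3,90,65] → X
    (4,3)@(9, 7): e=[13,74,71] → X
    (5,3)@(11, 7): e=[23,58,77] → X
    (8,3)@(17, 7): e=[53,10,95] → X
    (9,3)@(19, 7): e=[63,-6,101] → .
    (0,4)@(1, 9): e=[5,150,3] → X
    (1,4)@(3, 9): e=[15,134,9] → X
    (2,4)@(5, 9): e=[25,118,15] → X
    (9,4)@(19, 9): e=[95,6,57] → X
  covered (22 px):
    . . . . . . . . . . . .
    . . . . . . . . . . . .
    . . . . . . X X . . . .
    . . . X X X X X X . . .
    X X X X X X X X X X . .
    . . . . . . . X X X X .
    . . . . . . . . . . . .
    . . . . . . . . . . . .
    . . . . . . . . . . . .
    . . . . . . . . . . . .

Z-buffer (winner per pixel, '.' = empty):
  . . . . 2 . . . . . . .
  . . . . . 2 . . . . . .
  . . . . . 2 2 3 . . . .
  . . . 3 3 3 2 2 3 . . .
  3 3 3 3 3 3 2 2 2 3 . .
  . . . . . . . 2 2 3 3 .
  . . . . . . . . 2 . . .
  . . . . . . . . 2 . . .
  . . . . . . . . . 0 0 .
  . . . . . . . . . . . .

Result: 3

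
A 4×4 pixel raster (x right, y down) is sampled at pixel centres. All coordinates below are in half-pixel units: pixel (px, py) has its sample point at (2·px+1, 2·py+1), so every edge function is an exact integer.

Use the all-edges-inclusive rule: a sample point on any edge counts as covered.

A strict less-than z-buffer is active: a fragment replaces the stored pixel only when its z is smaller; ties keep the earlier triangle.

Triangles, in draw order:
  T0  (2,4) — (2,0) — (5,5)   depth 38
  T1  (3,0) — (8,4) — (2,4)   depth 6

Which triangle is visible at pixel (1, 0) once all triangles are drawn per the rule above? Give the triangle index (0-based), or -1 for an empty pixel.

T0:
  2·area = 12
  edge (2, 4)→(2, 0): d=(0,-4) inclusive
  edge (2, 0)→(5, 5): d=(3,5) inclusive
  edge (5, 5)→(2, 4): d=(-3,-1) inclusive
    (1,1)@(3, 3): e=[4,4,4] → █
    (2,1)@(5, 3): e=[12,-6,6] → ·
    (1,2)@(3, 5): e=[4,10,-2] → ·
    (2,2)@(5, 5): e=[12,0,0] → █  [on edge]
    (3,2)@(7, 5): e=[20,-10,2] → ·
    (2,3)@(5, 7): e=[12,6,-6] → ·
  covered (2 px):
    · · · ·
    · █ · ·
    · · █ ·
    · · · ·
T1:
  2·area = 24
  edge (3, 0)→(8, 4): d=(5,4) inclusive
  edge (8, 4)→(2, 4): d=(-6,0) inclusive
  edge (2, 4)→(3, 0): d=(1,-4) inclusive
    (1,0)@(3, 1): e=[5,18,1] → █
    (2,0)@(5, 1): e=[-3,18,9] → ·
    (1,1)@(3, 3): e=[15,6,3] → █
    (2,1)@(5, 3): e=[7,6,11] → █
    (3,1)@(7, 3): e=[-1,6,19] → ·
    (1,2)@(3, 5): e=[25,-6,5] → ·
    (2,2)@(5, 5): e=[17,-6,13] → ·
  covered (3 px):
    · █ · ·
    · █ █ ·
    · · · ·
    · · · ·

Z-buffer (winner per pixel, '.' = empty):
  . 1 . .
  . 1 1 .
  . . 0 .
  . . . .

Answer: 1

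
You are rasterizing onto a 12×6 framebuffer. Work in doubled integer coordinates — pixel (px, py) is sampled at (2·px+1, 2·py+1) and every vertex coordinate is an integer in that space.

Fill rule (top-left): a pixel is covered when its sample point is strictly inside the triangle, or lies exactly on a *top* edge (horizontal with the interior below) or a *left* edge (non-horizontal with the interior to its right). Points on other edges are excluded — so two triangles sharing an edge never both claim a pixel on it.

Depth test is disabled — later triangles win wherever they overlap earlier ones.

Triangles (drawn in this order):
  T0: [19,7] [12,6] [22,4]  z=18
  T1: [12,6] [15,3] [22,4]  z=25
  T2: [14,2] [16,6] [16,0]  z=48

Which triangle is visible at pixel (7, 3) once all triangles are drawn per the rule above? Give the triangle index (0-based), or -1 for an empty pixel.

T0:
  2·area = 24
  edge (19, 7)→(12, 6): d=(-7,-1) top-left  bias=+0
  edge (12, 6)→(22, 4): d=(10,-2) top-left  bias=+0
  edge (22, 4)→(19, 7): d=(-3,3) right/bottom  bias=-1
    (11,1)@(23, 3): e=[32,-8,0] → ·  [on edge]
    (2,2)@(5, 5): e=[0,-24,48] → ·  [on edge]
    (8,2)@(17, 5): e=[12,0,12] → █  [on edge]
    (9,2)@(19, 5): e=[14,4,6] → █
    (10,2)@(21, 5): e=[16,8,0] → ·  [on edge]
    (3,3)@(7, 7): e=[-12,0,36] → ·  [on edge]
    (8,3)@(17, 7): e=[-2,20,6] → ·
    (9,3)@(19, 7): e=[0,24,0] → ·  [on edge]
    (8,4)@(17, 9): e=[-16,40,0] → ·  [on edge]
    (7,5)@(15, 11): e=[-32,56,0] → ·  [on edge]
  covered (2 px):
    · · · · · · · · · · · ·
    · · · · · · · · · · · ·
    · · · · · · · · █ █ · ·
    · · · · · · · · · · · ·
    · · · · · · · · · · · ·
    · · · · · · · · · · · ·
T1:
  2·area = 24
  edge (12, 6)→(15, 3): d=(3,-3) top-left  bias=+0
  edge (15, 3)→(22, 4): d=(7,1) right/bottom  bias=-1
  edge (22, 4)→(12, 6): d=(-10,2) right/bottom  bias=-1
    (0,0)@(1, 1): e=[-48,0,72] → ·  [on edge]
    (8,0)@(17, 1): e=[0,-16,40] → ·  [on edge]
    (7,1)@(15, 3): e=[0,0,24] → ·  [on edge]
    (6,2)@(13, 5): e=[0,16,8] → █  [on edge]
    (7,2)@(15, 5): e=[6,14,4] → █
    (8,2)@(17, 5): e=[12,12,0] → ·  [on edge]
    (3,3)@(7, 7): e=[-12,36,0] → ·  [on edge]
    (5,3)@(11, 7): e=[0,32,-8] → ·  [on edge]
    (6,3)@(13, 7): e=[6,30,-12] → ·
    (7,3)@(15, 7): e=[12,28,-16] → ·
    (4,4)@(9, 9): e=[0,48,-24] → ·  [on edge]
    (3,5)@(7, 11): e=[0,64,-40] → ·  [on edge]
  covered (2 px):
    · · · · · · · · · · · ·
    · · · · · · · · · · · ·
    · · · · · · █ █ · · · ·
    · · · · · · · · · · · ·
    · · · · · · · · · · · ·
    · · · · · · · · · · · ·
T2:
  2·area = 12  (B↔C swapped to make it positive)
  edge (14, 2)→(16, 0): d=(2,-2) top-left  bias=+0
  edge (16, 0)→(16, 6): d=(0,6) right/bottom  bias=-1
  edge (16, 6)→(14, 2): d=(-2,-4) top-left  bias=+0
    (7,0)@(15, 1): e=[0,6,6] → █  [on edge]
    (8,0)@(17, 1): e=[4,-6,14] → ·
    (6,1)@(13, 3): e=[0,18,-6] → ·  [on edge]
    (7,1)@(15, 3): e=[4,6,2] → █
    (8,1)@(17, 3): e=[8,-6,10] → ·
    (5,2)@(11, 5): e=[0,30,-18] → ·  [on edge]
    (7,2)@(15, 5): e=[8,6,-2] → ·
    (4,3)@(9, 7): e=[0,42,-30] → ·  [on edge]
    (3,4)@(7, 9): e=[0,54,-42] → ·  [on edge]
    (2,5)@(5, 11): e=[0,66,-54] → ·  [on edge]
  covered (2 px):
    · · · · · · · █ · · · ·
    · · · · · · · █ · · · ·
    · · · · · · · · · · · ·
    · · · · · · · · · · · ·
    · · · · · · · · · · · ·
    · · · · · · · · · · · ·

Z-buffer (winner per pixel, '.' = empty):
  . . . . . . . 2 . . . .
  . . . . . . . 2 . . . .
  . . . . . . 1 1 0 0 . .
  . . . . . . . . . . . .
  . . . . . . . . . . . .
  . . . . . . . . . . . .

Answer: -1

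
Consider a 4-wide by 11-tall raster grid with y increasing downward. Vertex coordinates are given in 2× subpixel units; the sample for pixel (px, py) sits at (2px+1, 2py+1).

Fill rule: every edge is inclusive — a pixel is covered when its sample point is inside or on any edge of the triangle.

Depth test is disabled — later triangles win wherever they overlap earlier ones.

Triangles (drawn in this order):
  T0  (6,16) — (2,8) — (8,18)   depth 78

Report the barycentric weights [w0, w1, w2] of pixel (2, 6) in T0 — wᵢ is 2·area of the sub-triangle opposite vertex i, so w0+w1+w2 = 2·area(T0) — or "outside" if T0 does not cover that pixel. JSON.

T0:
  2·area = 8
  edge (6, 16)→(2, 8): d=(-4,-8) inclusive
  edge (2, 8)→(8, 18): d=(6,10) inclusive
  edge (8, 18)→(6, 16): d=(-2,-2) inclusive
    (0,5)@(1, 11): e=[-20,28,0] → .  [on edge]
    (1,6)@(3, 13): e=[-12,20,0] → .  [on edge]
    (2,6)@(5, 13): e=[4,0,4] → X  [on edge]
    (3,6)@(7, 13): e=[20,-20,8] → .
    (2,7)@(5, 15): e=[-4,12,0] → .  [on edge]
    (3,8)@(7, 17): e=[4,4,0] → X  [on edge]
    (3,9)@(7, 19): e=[-4,16,-4] → .
  covered (2 px):
    . . . .
    . . . .
    . . . .
    . . . .
    . . . .
    . . . .
    . . X .
    . . . .
    . . . X
    . . . .
    . . . .

Answer: [0,4,4]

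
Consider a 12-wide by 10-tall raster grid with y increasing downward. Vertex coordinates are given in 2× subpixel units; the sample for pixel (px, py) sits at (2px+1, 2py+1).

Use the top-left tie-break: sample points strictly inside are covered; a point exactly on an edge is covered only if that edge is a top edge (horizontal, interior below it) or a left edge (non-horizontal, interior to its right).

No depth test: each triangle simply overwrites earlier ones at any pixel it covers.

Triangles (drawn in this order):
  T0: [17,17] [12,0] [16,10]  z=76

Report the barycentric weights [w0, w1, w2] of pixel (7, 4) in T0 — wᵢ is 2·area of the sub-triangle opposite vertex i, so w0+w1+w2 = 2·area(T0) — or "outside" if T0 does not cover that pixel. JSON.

T0:
  2·area = 18
  edge (17, 17)→(12, 0): d=(-5,-17) top-left  bias=+0
  edge (12, 0)→(16, 10): d=(4,10) right/bottom  bias=-1
  edge (16, 10)→(17, 17): d=(1,7) right/bottom  bias=-1
    (6,1)@(13, 3): e=[2,2,14] → X
    (7,1)@(15, 3): e=[36,-18,0] → .  [on edge]
    (6,2)@(13, 5): e=[-8,10,16] → .
    (7,4)@(15, 9): e=[6,6,6] → X
    (8,4)@(17, 9): e=[40,-14,-8] → .
    (7,5)@(15, 11): e=[-4,14,8] → .
    (8,8)@(17, 17): e=[0,18,0] → .  [on edge]
  covered (2 px):
    . . . . . . . . . . . .
    . . . . . . X . . . . .
    . . . . . . . . . . . .
    . . . . . . . . . . . .
    . . . . . . . X . . . .
    . . . . . . . . . . . .
    . . . . . . . . . . . .
    . . . . . . . . . . . .
    . . . . . . . . . . . .
    . . . . . . . . . . . .

Answer: [6,6,6]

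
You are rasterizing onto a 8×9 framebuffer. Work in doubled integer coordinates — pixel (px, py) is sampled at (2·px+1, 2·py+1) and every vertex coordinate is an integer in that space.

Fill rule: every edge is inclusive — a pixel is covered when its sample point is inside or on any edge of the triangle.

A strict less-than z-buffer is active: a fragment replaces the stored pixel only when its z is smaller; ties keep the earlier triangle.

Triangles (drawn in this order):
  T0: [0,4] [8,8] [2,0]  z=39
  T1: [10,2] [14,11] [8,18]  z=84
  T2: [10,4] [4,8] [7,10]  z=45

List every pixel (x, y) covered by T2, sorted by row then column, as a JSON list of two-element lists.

T0:
  2·area = 40  (B↔C swapped to make it positive)
  edge (0, 4)→(2, 0): d=(2,-4) inclusive
  edge (2, 0)→(8, 8): d=(6,8) inclusive
  edge (8, 8)→(0, 4): d=(-8,-4) inclusive
    (0,1)@(1, 3): e=[2,26,12] → █
    (1,1)@(3, 3): e=[10,10,20] → █
    (2,1)@(5, 3): e=[18,-6,28] → ·
    (0,2)@(1, 5): e=[6,38,-4] → ·
    (1,2)@(3, 5): e=[14,22,4] → █
    (2,2)@(5, 5): e=[22,6,12] → █
    (3,2)@(7, 5): e=[30,-10,20] → ·
    (1,3)@(3, 7): e=[18,34,-12] → ·
    (2,3)@(5, 7): e=[26,18,-4] → ·
    (3,3)@(7, 7): e=[34,2,4] → █
    (4,3)@(9, 7): e=[42,-14,12] → ·
    (3,4)@(7, 9): e=[38,14,-12] → ·
  covered (5 px):
    · · · · · · · ·
    █ █ · · · · · ·
    · █ █ · · · · ·
    · · · █ · · · ·
    · · · · · · · ·
    · · · · · · · ·
    · · · · · · · ·
    · · · · · · · ·
    · · · · · · · ·
T1:
  2·area = 82
  edge (10, 2)→(14, 11): d=(4,9) inclusive
  edge (14, 11)→(8, 18): d=(-6,7) inclusive
  edge (8, 18)→(10, 2): d=(2,-16) inclusive
    (5,2)@(11, 5): e=[3,57,22] → █
    (6,2)@(13, 5): e=[-15,43,54] → ·
    (5,3)@(11, 7): e=[11,45,26] → █
    (6,3)@(13, 7): e=[-7,31,58] → ·
    (5,4)@(11, 9): e=[19,33,30] → █
    (6,4)@(13, 9): e=[1,19,62] → █
    (7,4)@(15, 9): e=[-17,5,94] → ·
    (4,5)@(9, 11): e=[45,35,2] → █
    (7,5)@(15, 11): e=[-9,-7,98] → ·
    (4,6)@(9, 13): e=[53,23,6] → █
    (6,6)@(13, 13): e=[17,-5,70] → ·
    (4,7)@(9, 15): e=[61,11,10] → █
  covered (10 px):
    · · · · · · · ·
    · · · · · · · ·
    · · · · · █ · ·
    · · · · · █ · ·
    · · · · · █ █ ·
    · · · · █ █ █ ·
    · · · · █ █ · ·
    · · · · █ · · ·
    · · · · · · · ·
T2:
  2·area = 24  (B↔C swapped to make it positive)
  edge (10, 4)→(7, 10): d=(-3,6) inclusive
  edge (7, 10)→(4, 8): d=(-3,-2) inclusive
  edge (4, 8)→(10, 4): d=(6,-4) inclusive
    (4,2)@(9, 5): e=[3,19,2] → █
    (5,2)@(11, 5): e=[-9,23,10] → ·
    (3,3)@(7, 7): e=[9,9,6] → █
    (4,3)@(9, 7): e=[-3,13,14] → ·
    (3,4)@(7, 9): e=[3,3,18] → █
    (4,4)@(9, 9): e=[-9,7,26] → ·
    (3,5)@(7, 11): e=[-3,-3,30] → ·
  covered (3 px):
    · · · · · · · ·
    · · · · · · · ·
    · · · · █ · · ·
    · · · █ · · · ·
    · · · █ · · · ·
    · · · · · · · ·
    · · · · · · · ·
    · · · · · · · ·
    · · · · · · · ·

Answer: [[4,2],[3,3],[3,4]]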